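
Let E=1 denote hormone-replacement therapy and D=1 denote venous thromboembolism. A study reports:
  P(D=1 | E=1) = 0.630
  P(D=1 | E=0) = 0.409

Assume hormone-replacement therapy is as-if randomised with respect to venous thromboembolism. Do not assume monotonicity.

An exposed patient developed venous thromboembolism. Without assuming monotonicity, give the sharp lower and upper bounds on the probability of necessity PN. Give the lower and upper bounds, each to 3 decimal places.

0.351 ≤ PN ≤ 0.938

Let p₁ = 0.63, p₀ = 0.409.
Under exogeneity alone the bounds on PN are max{0,(p₁−p₀)/p₁} ≤ PN ≤ min{1,(1−p₀)/p₁}.
  lower = (p₁ − p₀)/p₁ = 0.221 / 0.63 ≈ 0.3508
  upper = min{1, (1 − p₀)/p₁} = 0.591 / 0.63 ≈ 0.9381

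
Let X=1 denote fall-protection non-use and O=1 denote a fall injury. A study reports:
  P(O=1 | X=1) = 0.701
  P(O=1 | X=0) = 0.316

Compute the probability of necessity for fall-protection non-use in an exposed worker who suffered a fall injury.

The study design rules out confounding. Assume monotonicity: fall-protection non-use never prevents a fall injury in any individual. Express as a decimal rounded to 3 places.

Let p₁ = 0.701, p₀ = 0.316.
Under exogeneity and monotonicity, PN = (p₁ − p₀) / p₁.
PN = (0.701 − 0.316) / 0.701 = 0.385 / 0.701 ≈ 0.5492

PN ≈ 0.549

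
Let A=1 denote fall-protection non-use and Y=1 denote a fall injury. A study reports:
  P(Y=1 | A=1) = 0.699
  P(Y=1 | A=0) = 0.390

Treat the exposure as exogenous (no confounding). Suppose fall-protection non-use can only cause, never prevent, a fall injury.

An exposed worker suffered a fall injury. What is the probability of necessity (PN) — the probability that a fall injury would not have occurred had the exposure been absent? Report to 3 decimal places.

Let p₁ = 0.699, p₀ = 0.39.
Under exogeneity and monotonicity, PN = (p₁ − p₀) / p₁.
PN = (0.699 − 0.39) / 0.699 = 0.309 / 0.699 ≈ 0.4421

PN ≈ 0.442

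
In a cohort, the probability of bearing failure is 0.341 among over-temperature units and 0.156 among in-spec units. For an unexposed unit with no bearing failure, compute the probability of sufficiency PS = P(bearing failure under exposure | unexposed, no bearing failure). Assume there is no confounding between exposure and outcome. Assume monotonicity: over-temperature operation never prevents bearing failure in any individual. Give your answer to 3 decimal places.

Let p₁ = 0.341, p₀ = 0.156.
Under exogeneity and monotonicity, PS = (p₁ − p₀) / (1 − p₀).
PS = (0.341 − 0.156) / (1 − 0.156) = 0.185 / 0.844 ≈ 0.2192

PS ≈ 0.219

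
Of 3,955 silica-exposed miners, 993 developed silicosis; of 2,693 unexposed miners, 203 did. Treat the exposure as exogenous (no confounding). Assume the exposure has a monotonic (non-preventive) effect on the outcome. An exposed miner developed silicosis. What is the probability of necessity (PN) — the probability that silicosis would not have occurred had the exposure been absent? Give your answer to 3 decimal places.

p₁ = P(outcome | exposed) = 993/3955 = 0.25107
p₀ = P(outcome | unexposed) = 203/2693 = 0.075381
Under exogeneity and monotonicity, PN = (p₁ − p₀) / p₁.
PN = (0.25107 − 0.075381) / 0.25107 = 0.17569 / 0.25107 ≈ 0.6998

PN ≈ 0.700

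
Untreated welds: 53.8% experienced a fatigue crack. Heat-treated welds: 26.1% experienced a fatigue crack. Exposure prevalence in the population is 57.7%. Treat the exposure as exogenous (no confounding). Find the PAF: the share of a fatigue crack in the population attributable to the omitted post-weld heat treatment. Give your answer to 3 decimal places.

PAF ≈ 0.380

p₁ = 0.538, p₀ = 0.261.
Overall risk P(Y=1) = π·p₁ + (1−π)·p₀ = 0.577×0.538 + 0.423×0.261 = 0.42083.
Under exogeneity, PAF = [P(Y=1) − p₀] / P(Y=1).
PAF = (0.42083 − 0.261) / 0.42083 ≈ 0.3798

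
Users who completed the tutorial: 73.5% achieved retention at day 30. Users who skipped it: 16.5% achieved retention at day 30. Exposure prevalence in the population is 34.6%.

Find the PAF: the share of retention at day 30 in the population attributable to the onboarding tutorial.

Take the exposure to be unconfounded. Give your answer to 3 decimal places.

p₁ = 0.735, p₀ = 0.165.
Overall risk P(Y=1) = π·p₁ + (1−π)·p₀ = 0.346×0.735 + 0.654×0.165 = 0.36222.
Under exogeneity, PAF = [P(Y=1) − p₀] / P(Y=1).
PAF = (0.36222 − 0.165) / 0.36222 ≈ 0.5445

PAF ≈ 0.544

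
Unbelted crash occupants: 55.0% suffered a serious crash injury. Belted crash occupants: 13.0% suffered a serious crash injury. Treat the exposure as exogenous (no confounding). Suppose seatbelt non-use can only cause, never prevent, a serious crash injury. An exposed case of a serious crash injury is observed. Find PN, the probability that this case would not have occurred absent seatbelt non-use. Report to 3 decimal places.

PN ≈ 0.764

p₁ = 0.55, p₀ = 0.13.
Under exogeneity and monotonicity, PN = (p₁ − p₀) / p₁.
PN = (0.55 − 0.13) / 0.55 = 0.42 / 0.55 ≈ 0.7636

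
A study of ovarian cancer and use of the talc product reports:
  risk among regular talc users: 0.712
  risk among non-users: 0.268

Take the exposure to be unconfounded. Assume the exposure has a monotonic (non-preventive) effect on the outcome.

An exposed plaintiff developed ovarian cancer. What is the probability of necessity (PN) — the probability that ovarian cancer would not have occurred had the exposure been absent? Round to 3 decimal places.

Let p₁ = 0.712, p₀ = 0.268.
Under exogeneity and monotonicity, PN = (p₁ − p₀) / p₁.
PN = (0.712 − 0.268) / 0.712 = 0.444 / 0.712 ≈ 0.6236

PN ≈ 0.624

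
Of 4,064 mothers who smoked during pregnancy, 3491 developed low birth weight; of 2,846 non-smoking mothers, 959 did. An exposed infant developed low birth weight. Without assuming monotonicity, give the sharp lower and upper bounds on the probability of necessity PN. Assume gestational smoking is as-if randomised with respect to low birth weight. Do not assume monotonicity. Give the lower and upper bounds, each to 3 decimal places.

0.608 ≤ PN ≤ 0.772

p₁ = P(outcome | exposed) = 3491/4064 = 0.85901
p₀ = P(outcome | unexposed) = 959/2846 = 0.33696
Under exogeneity alone the bounds on PN are max{0,(p₁−p₀)/p₁} ≤ PN ≤ min{1,(1−p₀)/p₁}.
  lower = (p₁ − p₀)/p₁ = 0.52204 / 0.85901 ≈ 0.6077
  upper = min{1, (1 − p₀)/p₁} = 0.66304 / 0.85901 ≈ 0.7719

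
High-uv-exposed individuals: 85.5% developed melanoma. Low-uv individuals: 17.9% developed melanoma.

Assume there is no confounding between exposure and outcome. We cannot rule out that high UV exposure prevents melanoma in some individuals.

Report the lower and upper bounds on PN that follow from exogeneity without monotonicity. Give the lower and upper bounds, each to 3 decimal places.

0.791 ≤ PN ≤ 0.960

p₁ = 0.855, p₀ = 0.179.
Under exogeneity alone the bounds on PN are max{0,(p₁−p₀)/p₁} ≤ PN ≤ min{1,(1−p₀)/p₁}.
  lower = (p₁ − p₀)/p₁ = 0.676 / 0.855 ≈ 0.7906
  upper = min{1, (1 − p₀)/p₁} = 0.821 / 0.855 ≈ 0.9602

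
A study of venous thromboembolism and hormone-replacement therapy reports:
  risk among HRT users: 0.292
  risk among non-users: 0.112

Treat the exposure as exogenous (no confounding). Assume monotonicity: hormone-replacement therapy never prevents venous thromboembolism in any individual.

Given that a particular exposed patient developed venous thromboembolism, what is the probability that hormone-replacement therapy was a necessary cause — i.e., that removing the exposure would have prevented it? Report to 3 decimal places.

Let p₁ = 0.292, p₀ = 0.112.
Under exogeneity and monotonicity, PN = (p₁ − p₀) / p₁.
PN = (0.292 − 0.112) / 0.292 = 0.18 / 0.292 ≈ 0.6164

PN ≈ 0.616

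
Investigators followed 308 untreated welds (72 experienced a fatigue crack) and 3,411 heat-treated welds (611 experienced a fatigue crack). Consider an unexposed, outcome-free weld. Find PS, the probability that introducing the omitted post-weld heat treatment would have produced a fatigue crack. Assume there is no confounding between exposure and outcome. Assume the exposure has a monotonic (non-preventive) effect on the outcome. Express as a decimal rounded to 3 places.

p₁ = P(outcome | exposed) = 72/308 = 0.23377
p₀ = P(outcome | unexposed) = 611/3411 = 0.17913
Under exogeneity and monotonicity, PS = (p₁ − p₀) / (1 − p₀).
PS = (0.23377 − 0.17913) / (1 − 0.17913) = 0.05464 / 0.82087 ≈ 0.0666

PS ≈ 0.067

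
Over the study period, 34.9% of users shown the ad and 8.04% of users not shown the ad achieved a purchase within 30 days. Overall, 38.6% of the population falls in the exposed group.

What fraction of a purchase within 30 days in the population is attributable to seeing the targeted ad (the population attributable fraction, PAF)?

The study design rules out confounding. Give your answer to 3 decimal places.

p₁ = 0.349, p₀ = 0.0804.
Overall risk P(Y=1) = π·p₁ + (1−π)·p₀ = 0.386×0.349 + 0.614×0.0804 = 0.18408.
Under exogeneity, PAF = [P(Y=1) − p₀] / P(Y=1).
PAF = (0.18408 − 0.0804) / 0.18408 ≈ 0.5632

PAF ≈ 0.563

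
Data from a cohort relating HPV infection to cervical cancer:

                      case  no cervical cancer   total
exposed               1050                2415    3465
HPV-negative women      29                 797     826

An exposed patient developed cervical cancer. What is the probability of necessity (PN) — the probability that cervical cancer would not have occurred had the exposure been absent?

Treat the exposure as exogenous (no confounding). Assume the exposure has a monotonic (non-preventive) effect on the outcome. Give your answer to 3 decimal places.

p₁ = P(outcome | exposed) = 1050/3465 = 0.30303
p₀ = P(outcome | unexposed) = 29/826 = 0.035109
Under exogeneity and monotonicity, PN = (p₁ − p₀) / p₁.
PN = (0.30303 − 0.035109) / 0.30303 = 0.26792 / 0.30303 ≈ 0.8841

PN ≈ 0.884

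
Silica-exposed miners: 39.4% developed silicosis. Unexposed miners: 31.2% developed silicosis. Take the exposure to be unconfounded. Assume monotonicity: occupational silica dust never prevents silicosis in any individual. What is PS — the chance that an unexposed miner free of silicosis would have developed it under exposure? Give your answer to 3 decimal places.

PS ≈ 0.119

p₁ = 0.394, p₀ = 0.312.
Under exogeneity and monotonicity, PS = (p₁ − p₀) / (1 − p₀).
PS = (0.394 − 0.312) / (1 − 0.312) = 0.082 / 0.688 ≈ 0.1192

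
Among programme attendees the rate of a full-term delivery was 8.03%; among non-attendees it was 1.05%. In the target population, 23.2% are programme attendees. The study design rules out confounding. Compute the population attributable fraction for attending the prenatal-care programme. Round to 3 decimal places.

PAF ≈ 0.607

p₁ = 0.0803, p₀ = 0.0105.
Overall risk P(Y=1) = π·p₁ + (1−π)·p₀ = 0.232×0.0803 + 0.768×0.0105 = 0.026694.
Under exogeneity, PAF = [P(Y=1) − p₀] / P(Y=1).
PAF = (0.026694 − 0.0105) / 0.026694 ≈ 0.6066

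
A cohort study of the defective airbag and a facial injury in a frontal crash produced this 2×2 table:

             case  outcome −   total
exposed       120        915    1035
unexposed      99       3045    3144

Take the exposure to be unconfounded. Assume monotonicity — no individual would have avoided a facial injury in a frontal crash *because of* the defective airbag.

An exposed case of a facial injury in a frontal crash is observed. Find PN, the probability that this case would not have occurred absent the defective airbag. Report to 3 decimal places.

PN ≈ 0.728

p₁ = P(outcome | exposed) = 120/1035 = 0.11594
p₀ = P(outcome | unexposed) = 99/3144 = 0.031489
Under exogeneity and monotonicity, PN = (p₁ − p₀)/p₁.
PN = (0.11594 − 0.031489) / 0.11594 ≈ 0.7284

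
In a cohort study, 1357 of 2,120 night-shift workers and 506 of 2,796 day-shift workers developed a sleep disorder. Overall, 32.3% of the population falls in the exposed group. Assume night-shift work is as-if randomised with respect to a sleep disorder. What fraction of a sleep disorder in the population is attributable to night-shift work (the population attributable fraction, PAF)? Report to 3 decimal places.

p₁ = P(outcome | exposed) = 1357/2120 = 0.64009
p₀ = P(outcome | unexposed) = 506/2796 = 0.18097
Overall risk P(Y=1) = π·p₁ + (1−π)·p₀ = 0.323×0.64009 + 0.677×0.18097 = 0.32927.
Under exogeneity, PAF = [P(Y=1) − p₀] / P(Y=1).
PAF = (0.32927 − 0.18097) / 0.32927 ≈ 0.4504

PAF ≈ 0.450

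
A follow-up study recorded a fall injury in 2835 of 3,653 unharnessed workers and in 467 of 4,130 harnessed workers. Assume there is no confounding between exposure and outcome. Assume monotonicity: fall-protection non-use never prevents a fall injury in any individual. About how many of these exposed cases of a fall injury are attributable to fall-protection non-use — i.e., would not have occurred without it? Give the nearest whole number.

about 2422 cases

p₁ = P(outcome | exposed) = 2835/3653 = 0.77607
p₀ = P(outcome | unexposed) = 467/4130 = 0.11308
PN = (p₁ − p₀)/p₁ = (0.77607 − 0.11308) / 0.77607 ≈ 0.85430.
Attributable cases ≈ PN × (exposed cases) = 0.85430 × 2835 ≈ 2421.94.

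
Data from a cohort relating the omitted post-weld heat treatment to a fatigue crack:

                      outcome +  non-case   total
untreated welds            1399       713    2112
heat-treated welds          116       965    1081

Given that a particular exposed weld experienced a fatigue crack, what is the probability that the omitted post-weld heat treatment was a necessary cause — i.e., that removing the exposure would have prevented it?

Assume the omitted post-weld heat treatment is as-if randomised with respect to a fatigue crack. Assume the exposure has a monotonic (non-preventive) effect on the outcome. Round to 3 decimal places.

p₁ = P(outcome | exposed) = 1399/2112 = 0.66241
p₀ = P(outcome | unexposed) = 116/1081 = 0.10731
Under exogeneity and monotonicity, PN = (p₁ − p₀)/p₁.
PN = (0.66241 − 0.10731) / 0.66241 ≈ 0.8380

PN ≈ 0.838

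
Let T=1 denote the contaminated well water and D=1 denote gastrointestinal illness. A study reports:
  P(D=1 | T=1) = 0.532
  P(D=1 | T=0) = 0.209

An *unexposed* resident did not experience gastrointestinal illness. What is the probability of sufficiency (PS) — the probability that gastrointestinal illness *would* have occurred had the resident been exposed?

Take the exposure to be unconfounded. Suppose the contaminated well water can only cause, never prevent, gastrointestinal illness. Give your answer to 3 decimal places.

PS ≈ 0.408

Let p₁ = 0.532, p₀ = 0.209.
Under exogeneity and monotonicity, PS = (p₁ − p₀) / (1 − p₀).
PS = (0.532 − 0.209) / (1 − 0.209) = 0.323 / 0.791 ≈ 0.4083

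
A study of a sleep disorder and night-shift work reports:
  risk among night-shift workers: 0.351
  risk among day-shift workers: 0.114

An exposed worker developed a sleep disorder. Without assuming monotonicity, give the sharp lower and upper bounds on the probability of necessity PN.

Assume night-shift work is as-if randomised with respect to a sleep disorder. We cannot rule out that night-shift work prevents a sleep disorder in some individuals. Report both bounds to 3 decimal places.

Let p₁ = 0.351, p₀ = 0.114.
Under exogeneity alone the bounds on PN are max{0,(p₁−p₀)/p₁} ≤ PN ≤ min{1,(1−p₀)/p₁}.
  lower = (p₁ − p₀)/p₁ = 0.237 / 0.351 ≈ 0.6752
  upper = min{1, (1 − p₀)/p₁} = 0.886 / 0.351 ≈ 2.5242 → capped at 1

0.675 ≤ PN ≤ 1.000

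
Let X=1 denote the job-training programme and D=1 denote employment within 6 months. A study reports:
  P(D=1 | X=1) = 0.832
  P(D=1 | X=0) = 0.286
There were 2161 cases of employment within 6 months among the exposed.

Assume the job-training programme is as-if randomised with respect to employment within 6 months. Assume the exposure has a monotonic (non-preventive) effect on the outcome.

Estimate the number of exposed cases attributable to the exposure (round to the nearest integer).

Let p₁ = 0.832, p₀ = 0.286.
PN = (p₁ − p₀)/p₁ = (0.832 − 0.286) / 0.832 ≈ 0.65625.
Attributable cases ≈ PN × (exposed cases) = 0.65625 × 2161 ≈ 1418.16.

about 1418 cases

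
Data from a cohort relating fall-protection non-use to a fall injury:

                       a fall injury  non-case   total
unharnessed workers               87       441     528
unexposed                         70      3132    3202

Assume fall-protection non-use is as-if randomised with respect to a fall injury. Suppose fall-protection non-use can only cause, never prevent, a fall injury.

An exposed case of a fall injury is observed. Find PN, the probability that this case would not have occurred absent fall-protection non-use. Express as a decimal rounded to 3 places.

PN ≈ 0.867

p₁ = P(outcome | exposed) = 87/528 = 0.16477
p₀ = P(outcome | unexposed) = 70/3202 = 0.021861
Under exogeneity and monotonicity, PN = (p₁ − p₀) / p₁.
PN = (0.16477 − 0.021861) / 0.16477 = 0.14291 / 0.16477 ≈ 0.8673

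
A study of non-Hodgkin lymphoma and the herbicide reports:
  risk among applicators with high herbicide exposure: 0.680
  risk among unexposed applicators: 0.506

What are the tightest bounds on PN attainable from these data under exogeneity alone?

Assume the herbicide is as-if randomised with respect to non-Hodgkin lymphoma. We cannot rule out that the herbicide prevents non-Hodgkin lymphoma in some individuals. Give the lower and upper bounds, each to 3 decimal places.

Let p₁ = 0.68, p₀ = 0.506.
Under exogeneity alone the bounds on PN are max{0,(p₁−p₀)/p₁} ≤ PN ≤ min{1,(1−p₀)/p₁}.
  lower = (p₁ − p₀)/p₁ = 0.174 / 0.68 ≈ 0.2559
  upper = min{1, (1 − p₀)/p₁} = 0.494 / 0.68 ≈ 0.7265

0.256 ≤ PN ≤ 0.726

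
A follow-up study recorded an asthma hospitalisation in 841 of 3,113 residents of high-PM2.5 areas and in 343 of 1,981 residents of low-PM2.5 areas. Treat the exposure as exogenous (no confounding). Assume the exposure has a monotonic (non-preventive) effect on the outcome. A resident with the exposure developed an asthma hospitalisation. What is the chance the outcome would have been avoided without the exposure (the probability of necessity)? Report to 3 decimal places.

p₁ = P(outcome | exposed) = 841/3113 = 0.27016
p₀ = P(outcome | unexposed) = 343/1981 = 0.17314
Under exogeneity and monotonicity, PN = (p₁ − p₀) / p₁.
PN = (0.27016 − 0.17314) / 0.27016 = 0.097013 / 0.27016 ≈ 0.3591

PN ≈ 0.359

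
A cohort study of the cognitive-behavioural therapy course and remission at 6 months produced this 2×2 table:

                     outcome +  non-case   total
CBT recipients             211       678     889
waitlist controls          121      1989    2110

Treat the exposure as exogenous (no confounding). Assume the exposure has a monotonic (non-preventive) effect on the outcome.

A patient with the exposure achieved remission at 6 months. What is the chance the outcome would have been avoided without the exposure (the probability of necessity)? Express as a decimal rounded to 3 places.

p₁ = P(outcome | exposed) = 211/889 = 0.23735
p₀ = P(outcome | unexposed) = 121/2110 = 0.057346
Under exogeneity and monotonicity, PN = (p₁ − p₀)/p₁.
PN = (0.23735 − 0.057346) / 0.23735 ≈ 0.7584

PN ≈ 0.758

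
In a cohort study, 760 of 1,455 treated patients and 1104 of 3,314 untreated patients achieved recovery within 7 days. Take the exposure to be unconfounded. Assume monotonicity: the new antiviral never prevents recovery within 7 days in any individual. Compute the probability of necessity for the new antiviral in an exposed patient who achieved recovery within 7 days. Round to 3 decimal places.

PN ≈ 0.362

p₁ = P(outcome | exposed) = 760/1455 = 0.52234
p₀ = P(outcome | unexposed) = 1104/3314 = 0.33313
Under exogeneity and monotonicity, PN = (p₁ − p₀) / p₁.
PN = (0.52234 − 0.33313) / 0.52234 = 0.1892 / 0.52234 ≈ 0.3622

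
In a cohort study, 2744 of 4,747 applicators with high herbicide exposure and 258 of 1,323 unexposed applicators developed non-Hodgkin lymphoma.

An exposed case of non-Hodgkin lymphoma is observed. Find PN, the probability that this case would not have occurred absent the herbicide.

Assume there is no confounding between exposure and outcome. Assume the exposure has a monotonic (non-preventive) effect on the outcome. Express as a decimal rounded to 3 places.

PN ≈ 0.663

p₁ = P(outcome | exposed) = 2744/4747 = 0.57805
p₀ = P(outcome | unexposed) = 258/1323 = 0.19501
Under exogeneity and monotonicity, PN = (p₁ − p₀) / p₁.
PN = (0.57805 − 0.19501) / 0.57805 = 0.38304 / 0.57805 ≈ 0.6626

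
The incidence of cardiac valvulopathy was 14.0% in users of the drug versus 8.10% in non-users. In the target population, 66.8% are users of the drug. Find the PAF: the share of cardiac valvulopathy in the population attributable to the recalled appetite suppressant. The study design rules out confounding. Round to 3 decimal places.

p₁ = 0.14, p₀ = 0.081.
Overall risk P(Y=1) = π·p₁ + (1−π)·p₀ = 0.668×0.14 + 0.332×0.081 = 0.12041.
Under exogeneity, PAF = [P(Y=1) − p₀] / P(Y=1).
PAF = (0.12041 − 0.081) / 0.12041 ≈ 0.3273

PAF ≈ 0.327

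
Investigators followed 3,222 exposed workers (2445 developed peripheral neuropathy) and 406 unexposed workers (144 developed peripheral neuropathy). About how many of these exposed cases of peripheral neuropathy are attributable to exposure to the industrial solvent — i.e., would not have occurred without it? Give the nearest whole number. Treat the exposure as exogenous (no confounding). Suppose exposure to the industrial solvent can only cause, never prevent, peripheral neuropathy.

p₁ = P(outcome | exposed) = 2445/3222 = 0.75885
p₀ = P(outcome | unexposed) = 144/406 = 0.35468
PN = (p₁ − p₀)/p₁ = (0.75885 − 0.35468) / 0.75885 ≈ 0.53261.
Attributable cases ≈ PN × (exposed cases) = 0.53261 × 2445 ≈ 1302.22.

about 1302 cases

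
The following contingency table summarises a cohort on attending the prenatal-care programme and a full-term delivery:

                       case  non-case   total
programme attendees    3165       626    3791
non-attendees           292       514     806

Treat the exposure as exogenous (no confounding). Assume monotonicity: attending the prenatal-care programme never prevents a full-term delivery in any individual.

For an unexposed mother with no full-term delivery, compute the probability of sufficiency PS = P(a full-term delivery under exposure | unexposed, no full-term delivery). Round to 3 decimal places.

p₁ = P(outcome | exposed) = 3165/3791 = 0.83487
p₀ = P(outcome | unexposed) = 292/806 = 0.36228
Under exogeneity and monotonicity, PS = (p₁ − p₀)/(1 − p₀).
PS = (0.83487 − 0.36228) / 0.63772 ≈ 0.7411

PS ≈ 0.741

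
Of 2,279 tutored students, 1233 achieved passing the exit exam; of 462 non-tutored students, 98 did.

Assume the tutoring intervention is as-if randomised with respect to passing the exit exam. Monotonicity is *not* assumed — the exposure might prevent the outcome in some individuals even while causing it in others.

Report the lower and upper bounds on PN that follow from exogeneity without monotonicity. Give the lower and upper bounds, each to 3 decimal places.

p₁ = P(outcome | exposed) = 1233/2279 = 0.54103
p₀ = P(outcome | unexposed) = 98/462 = 0.21212
Under exogeneity alone the bounds on PN are max{0,(p₁−p₀)/p₁} ≤ PN ≤ min{1,(1−p₀)/p₁}.
  lower = (p₁ − p₀)/p₁ = 0.32891 / 0.54103 ≈ 0.6079
  upper = min{1, (1 − p₀)/p₁} = 0.78788 / 0.54103 ≈ 1.4563 → capped at 1

0.608 ≤ PN ≤ 1.000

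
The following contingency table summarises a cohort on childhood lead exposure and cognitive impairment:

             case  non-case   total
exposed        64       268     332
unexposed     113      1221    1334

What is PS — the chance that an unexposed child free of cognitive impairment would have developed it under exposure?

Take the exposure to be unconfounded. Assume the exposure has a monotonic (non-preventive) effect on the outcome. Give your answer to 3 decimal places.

PS ≈ 0.118

p₁ = P(outcome | exposed) = 64/332 = 0.19277
p₀ = P(outcome | unexposed) = 113/1334 = 0.084708
Under exogeneity and monotonicity, PS = (p₁ − p₀) / (1 − p₀).
PS = (0.19277 − 0.084708) / (1 − 0.084708) = 0.10806 / 0.91529 ≈ 0.1181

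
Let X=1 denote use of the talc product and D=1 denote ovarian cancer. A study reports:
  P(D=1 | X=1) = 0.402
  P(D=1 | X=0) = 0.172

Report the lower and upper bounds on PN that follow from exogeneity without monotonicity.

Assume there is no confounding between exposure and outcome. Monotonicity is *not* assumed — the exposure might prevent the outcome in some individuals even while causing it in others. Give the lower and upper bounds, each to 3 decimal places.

Let p₁ = 0.402, p₀ = 0.172.
Under exogeneity alone the bounds on PN are max{0,(p₁−p₀)/p₁} ≤ PN ≤ min{1,(1−p₀)/p₁}.
  lower = (p₁ − p₀)/p₁ = 0.23 / 0.402 ≈ 0.5721
  upper = min{1, (1 − p₀)/p₁} = 0.828 / 0.402 ≈ 2.0597 → capped at 1

0.572 ≤ PN ≤ 1.000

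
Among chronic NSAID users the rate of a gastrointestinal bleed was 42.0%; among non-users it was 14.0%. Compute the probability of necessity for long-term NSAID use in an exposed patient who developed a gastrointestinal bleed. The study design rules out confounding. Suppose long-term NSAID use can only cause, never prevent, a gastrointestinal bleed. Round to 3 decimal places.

p₁ = 0.42, p₀ = 0.14.
Under exogeneity and monotonicity, PN = (p₁ − p₀) / p₁.
PN = (0.42 − 0.14) / 0.42 = 0.28 / 0.42 ≈ 0.6667

PN ≈ 0.667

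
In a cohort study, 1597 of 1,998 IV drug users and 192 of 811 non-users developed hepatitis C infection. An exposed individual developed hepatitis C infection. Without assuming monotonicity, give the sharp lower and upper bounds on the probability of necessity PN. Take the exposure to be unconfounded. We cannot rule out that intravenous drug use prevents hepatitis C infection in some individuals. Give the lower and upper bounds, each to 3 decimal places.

p₁ = P(outcome | exposed) = 1597/1998 = 0.7993
p₀ = P(outcome | unexposed) = 192/811 = 0.23674
Under exogeneity alone the bounds on PN are max{0,(p₁−p₀)/p₁} ≤ PN ≤ min{1,(1−p₀)/p₁}.
  lower = (p₁ − p₀)/p₁ = 0.56255 / 0.7993 ≈ 0.7038
  upper = min{1, (1 − p₀)/p₁} = 0.76326 / 0.7993 ≈ 0.9549

0.704 ≤ PN ≤ 0.955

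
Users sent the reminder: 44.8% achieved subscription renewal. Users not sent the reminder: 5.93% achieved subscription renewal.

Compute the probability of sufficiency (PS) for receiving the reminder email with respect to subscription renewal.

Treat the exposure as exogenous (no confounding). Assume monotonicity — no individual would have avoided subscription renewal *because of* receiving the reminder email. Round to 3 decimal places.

p₁ = 0.448, p₀ = 0.0593.
Under exogeneity and monotonicity, PS = (p₁ − p₀) / (1 − p₀).
PS = (0.448 − 0.0593) / (1 − 0.0593) = 0.3887 / 0.9407 ≈ 0.4132

PS ≈ 0.413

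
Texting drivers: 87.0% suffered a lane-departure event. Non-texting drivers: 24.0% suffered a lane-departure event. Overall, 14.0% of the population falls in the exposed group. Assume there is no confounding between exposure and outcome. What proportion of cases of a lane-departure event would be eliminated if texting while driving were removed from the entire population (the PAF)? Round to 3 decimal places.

PAF ≈ 0.269

p₁ = 0.87, p₀ = 0.24.
Overall risk P(Y=1) = π·p₁ + (1−π)·p₀ = 0.14×0.87 + 0.86×0.24 = 0.3282.
Under exogeneity, PAF = [P(Y=1) − p₀] / P(Y=1).
PAF = (0.3282 − 0.24) / 0.3282 ≈ 0.2687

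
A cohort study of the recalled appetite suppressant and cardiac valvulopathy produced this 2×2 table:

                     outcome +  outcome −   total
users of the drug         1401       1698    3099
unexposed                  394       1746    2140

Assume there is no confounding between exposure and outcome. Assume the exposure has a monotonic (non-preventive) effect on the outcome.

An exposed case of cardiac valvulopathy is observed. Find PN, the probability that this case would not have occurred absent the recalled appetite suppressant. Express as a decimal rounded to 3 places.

p₁ = P(outcome | exposed) = 1401/3099 = 0.45208
p₀ = P(outcome | unexposed) = 394/2140 = 0.18411
Under exogeneity and monotonicity, PN = (p₁ − p₀)/p₁.
PN = (0.45208 − 0.18411) / 0.45208 ≈ 0.5927

PN ≈ 0.593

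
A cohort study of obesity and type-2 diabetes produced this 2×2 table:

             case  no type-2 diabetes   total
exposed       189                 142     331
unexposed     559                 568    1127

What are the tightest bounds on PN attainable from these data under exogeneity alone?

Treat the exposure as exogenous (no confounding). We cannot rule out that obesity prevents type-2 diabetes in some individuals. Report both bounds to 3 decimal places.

0.131 ≤ PN ≤ 0.883

p₁ = P(outcome | exposed) = 189/331 = 0.571
p₀ = P(outcome | unexposed) = 559/1127 = 0.49601
Under exogeneity alone the bounds on PN are max{0,(p₁−p₀)/p₁} ≤ PN ≤ min{1,(1−p₀)/p₁}.
  lower = (p₁ − p₀)/p₁ = 0.07499 / 0.571 ≈ 0.1313
  upper = min{1, (1 − p₀)/p₁} = 0.50399 / 0.571 ≈ 0.8827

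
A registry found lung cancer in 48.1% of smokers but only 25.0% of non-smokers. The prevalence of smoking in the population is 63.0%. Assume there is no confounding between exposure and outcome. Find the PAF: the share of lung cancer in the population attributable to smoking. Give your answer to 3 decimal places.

p₁ = 0.481, p₀ = 0.25.
Overall risk P(Y=1) = π·p₁ + (1−π)·p₀ = 0.63×0.481 + 0.37×0.25 = 0.39553.
Under exogeneity, PAF = [P(Y=1) − p₀] / P(Y=1).
PAF = (0.39553 − 0.25) / 0.39553 ≈ 0.3679

PAF ≈ 0.368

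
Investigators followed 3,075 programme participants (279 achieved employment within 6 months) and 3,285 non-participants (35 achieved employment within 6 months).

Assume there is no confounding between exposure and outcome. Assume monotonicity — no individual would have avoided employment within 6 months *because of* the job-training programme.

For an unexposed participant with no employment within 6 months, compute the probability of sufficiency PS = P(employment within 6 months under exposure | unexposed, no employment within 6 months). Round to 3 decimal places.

p₁ = P(outcome | exposed) = 279/3075 = 0.090732
p₀ = P(outcome | unexposed) = 35/3285 = 0.010654
Under exogeneity and monotonicity, PS = (p₁ − p₀) / (1 − p₀).
PS = (0.090732 − 0.010654) / (1 − 0.010654) = 0.080077 / 0.98935 ≈ 0.0809

PS ≈ 0.081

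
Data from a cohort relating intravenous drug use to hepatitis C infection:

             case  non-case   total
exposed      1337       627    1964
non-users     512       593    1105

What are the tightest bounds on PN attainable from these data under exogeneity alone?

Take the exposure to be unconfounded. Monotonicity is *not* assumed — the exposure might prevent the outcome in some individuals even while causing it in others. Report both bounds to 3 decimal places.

p₁ = P(outcome | exposed) = 1337/1964 = 0.68075
p₀ = P(outcome | unexposed) = 512/1105 = 0.46335
Under exogeneity alone the bounds on PN are max{0,(p₁−p₀)/p₁} ≤ PN ≤ min{1,(1−p₀)/p₁}.
  lower = (p₁ − p₀)/p₁ = 0.21741 / 0.68075 ≈ 0.3194
  upper = min{1, (1 − p₀)/p₁} = 0.53665 / 0.68075 ≈ 0.7883

0.319 ≤ PN ≤ 0.788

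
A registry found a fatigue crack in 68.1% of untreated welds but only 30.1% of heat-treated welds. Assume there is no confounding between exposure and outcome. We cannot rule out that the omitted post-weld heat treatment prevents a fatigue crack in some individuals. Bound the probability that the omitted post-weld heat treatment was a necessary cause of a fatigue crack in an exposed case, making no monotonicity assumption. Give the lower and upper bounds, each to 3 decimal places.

0.558 ≤ PN ≤ 1.000

p₁ = 0.681, p₀ = 0.301.
Under exogeneity alone the bounds on PN are max{0,(p₁−p₀)/p₁} ≤ PN ≤ min{1,(1−p₀)/p₁}.
  lower = (p₁ − p₀)/p₁ = 0.38 / 0.681 ≈ 0.5580
  upper = min{1, (1 − p₀)/p₁} = 0.699 / 0.681 ≈ 1.0264 → capped at 1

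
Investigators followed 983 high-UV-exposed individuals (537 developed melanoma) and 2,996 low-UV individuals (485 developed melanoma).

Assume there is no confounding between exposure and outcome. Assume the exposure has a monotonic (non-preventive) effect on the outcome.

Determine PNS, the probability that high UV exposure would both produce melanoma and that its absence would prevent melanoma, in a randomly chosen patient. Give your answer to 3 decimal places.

PNS ≈ 0.384

p₁ = P(outcome | exposed) = 537/983 = 0.54629
p₀ = P(outcome | unexposed) = 485/2996 = 0.16188
Under exogeneity and monotonicity, PNS = p₁ − p₀.
PNS = 0.54629 − 0.16188 = 0.3844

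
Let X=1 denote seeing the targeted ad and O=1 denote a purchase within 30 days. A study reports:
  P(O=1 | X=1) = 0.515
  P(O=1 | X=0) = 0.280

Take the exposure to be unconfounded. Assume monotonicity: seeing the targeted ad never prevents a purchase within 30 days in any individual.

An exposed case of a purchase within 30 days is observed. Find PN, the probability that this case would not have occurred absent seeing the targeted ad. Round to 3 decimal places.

PN ≈ 0.456

Let p₁ = 0.515, p₀ = 0.28.
Under exogeneity and monotonicity, PN = (p₁ − p₀) / p₁.
PN = (0.515 − 0.28) / 0.515 = 0.235 / 0.515 ≈ 0.4563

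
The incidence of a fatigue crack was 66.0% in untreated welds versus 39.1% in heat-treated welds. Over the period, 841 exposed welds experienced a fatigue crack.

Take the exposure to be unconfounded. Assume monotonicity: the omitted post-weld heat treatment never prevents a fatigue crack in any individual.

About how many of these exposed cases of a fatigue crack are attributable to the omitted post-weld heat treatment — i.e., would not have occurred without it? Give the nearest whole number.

about 343 cases

p₁ = 0.66, p₀ = 0.391.
PN = (p₁ − p₀)/p₁ = (0.66 − 0.391) / 0.66 ≈ 0.40758.
Attributable cases ≈ PN × (exposed cases) = 0.40758 × 841 ≈ 342.77.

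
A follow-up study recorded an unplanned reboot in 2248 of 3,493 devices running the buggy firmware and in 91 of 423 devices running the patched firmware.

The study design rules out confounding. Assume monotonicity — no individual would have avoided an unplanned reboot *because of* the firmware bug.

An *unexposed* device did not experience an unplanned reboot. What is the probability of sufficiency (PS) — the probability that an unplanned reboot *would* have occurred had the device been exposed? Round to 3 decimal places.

PS ≈ 0.546

p₁ = P(outcome | exposed) = 2248/3493 = 0.64357
p₀ = P(outcome | unexposed) = 91/423 = 0.21513
Under exogeneity and monotonicity, PS = (p₁ − p₀) / (1 − p₀).
PS = (0.64357 − 0.21513) / (1 − 0.21513) = 0.42844 / 0.78487 ≈ 0.5459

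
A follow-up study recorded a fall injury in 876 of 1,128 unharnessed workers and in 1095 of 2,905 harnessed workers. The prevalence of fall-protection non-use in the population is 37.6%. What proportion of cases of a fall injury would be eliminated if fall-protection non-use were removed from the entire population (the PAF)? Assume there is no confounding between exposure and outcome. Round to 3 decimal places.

PAF ≈ 0.285

p₁ = P(outcome | exposed) = 876/1128 = 0.7766
p₀ = P(outcome | unexposed) = 1095/2905 = 0.37694
Overall risk P(Y=1) = π·p₁ + (1−π)·p₀ = 0.376×0.7766 + 0.624×0.37694 = 0.52721.
Under exogeneity, PAF = [P(Y=1) − p₀] / P(Y=1).
PAF = (0.52721 − 0.37694) / 0.52721 ≈ 0.2850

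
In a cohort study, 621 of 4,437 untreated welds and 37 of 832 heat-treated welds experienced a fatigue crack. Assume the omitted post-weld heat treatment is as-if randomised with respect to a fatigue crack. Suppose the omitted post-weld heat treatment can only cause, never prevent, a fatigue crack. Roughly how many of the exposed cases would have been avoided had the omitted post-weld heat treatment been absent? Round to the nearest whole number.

about 424 cases

p₁ = P(outcome | exposed) = 621/4437 = 0.13996
p₀ = P(outcome | unexposed) = 37/832 = 0.044471
PN = (p₁ − p₀)/p₁ = (0.13996 − 0.044471) / 0.13996 ≈ 0.68226.
Attributable cases ≈ PN × (exposed cases) = 0.68226 × 621 ≈ 423.68.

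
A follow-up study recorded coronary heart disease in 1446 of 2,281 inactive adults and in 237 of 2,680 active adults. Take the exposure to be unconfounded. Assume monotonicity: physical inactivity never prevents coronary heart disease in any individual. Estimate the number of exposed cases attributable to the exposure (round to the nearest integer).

p₁ = P(outcome | exposed) = 1446/2281 = 0.63393
p₀ = P(outcome | unexposed) = 237/2680 = 0.088433
PN = (p₁ − p₀)/p₁ = (0.63393 − 0.088433) / 0.63393 ≈ 0.86050.
Attributable cases ≈ PN × (exposed cases) = 0.86050 × 1446 ≈ 1244.28.

about 1244 cases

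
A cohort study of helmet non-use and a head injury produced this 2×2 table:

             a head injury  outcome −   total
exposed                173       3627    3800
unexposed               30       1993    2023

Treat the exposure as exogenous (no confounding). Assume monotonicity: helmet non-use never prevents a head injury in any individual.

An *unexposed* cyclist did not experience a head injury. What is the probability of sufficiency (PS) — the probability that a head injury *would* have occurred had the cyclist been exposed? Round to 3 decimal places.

p₁ = P(outcome | exposed) = 173/3800 = 0.045526
p₀ = P(outcome | unexposed) = 30/2023 = 0.014829
Under exogeneity and monotonicity, PS = (p₁ − p₀)/(1 − p₀).
PS = (0.045526 − 0.014829) / 0.98517 ≈ 0.0312

PS ≈ 0.031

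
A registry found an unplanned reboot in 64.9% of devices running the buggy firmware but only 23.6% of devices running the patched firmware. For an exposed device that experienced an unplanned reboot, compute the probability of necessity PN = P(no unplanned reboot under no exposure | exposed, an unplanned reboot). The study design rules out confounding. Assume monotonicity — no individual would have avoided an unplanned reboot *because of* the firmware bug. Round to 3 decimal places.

PN ≈ 0.636

p₁ = 0.649, p₀ = 0.236.
Under exogeneity and monotonicity, PN = (p₁ − p₀) / p₁.
PN = (0.649 − 0.236) / 0.649 = 0.413 / 0.649 ≈ 0.6364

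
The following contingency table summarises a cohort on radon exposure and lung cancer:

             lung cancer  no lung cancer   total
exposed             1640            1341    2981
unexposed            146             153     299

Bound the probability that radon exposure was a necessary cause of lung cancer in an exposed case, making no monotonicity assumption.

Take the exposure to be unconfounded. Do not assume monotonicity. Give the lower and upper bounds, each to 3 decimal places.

p₁ = P(outcome | exposed) = 1640/2981 = 0.55015
p₀ = P(outcome | unexposed) = 146/299 = 0.48829
Under exogeneity alone the bounds on PN are max{0,(p₁−p₀)/p₁} ≤ PN ≤ min{1,(1−p₀)/p₁}.
  lower = (p₁ − p₀)/p₁ = 0.061857 / 0.55015 ≈ 0.1124
  upper = min{1, (1 − p₀)/p₁} = 0.51171 / 0.55015 ≈ 0.9301

0.112 ≤ PN ≤ 0.930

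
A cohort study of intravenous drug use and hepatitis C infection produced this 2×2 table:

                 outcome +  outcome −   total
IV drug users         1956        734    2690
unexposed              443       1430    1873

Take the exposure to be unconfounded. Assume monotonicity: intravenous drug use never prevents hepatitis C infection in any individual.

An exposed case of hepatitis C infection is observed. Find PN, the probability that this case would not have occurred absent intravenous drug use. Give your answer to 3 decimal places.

p₁ = P(outcome | exposed) = 1956/2690 = 0.72714
p₀ = P(outcome | unexposed) = 443/1873 = 0.23652
Under exogeneity and monotonicity, PN = (p₁ − p₀)/p₁.
PN = (0.72714 − 0.23652) / 0.72714 ≈ 0.6747

PN ≈ 0.675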